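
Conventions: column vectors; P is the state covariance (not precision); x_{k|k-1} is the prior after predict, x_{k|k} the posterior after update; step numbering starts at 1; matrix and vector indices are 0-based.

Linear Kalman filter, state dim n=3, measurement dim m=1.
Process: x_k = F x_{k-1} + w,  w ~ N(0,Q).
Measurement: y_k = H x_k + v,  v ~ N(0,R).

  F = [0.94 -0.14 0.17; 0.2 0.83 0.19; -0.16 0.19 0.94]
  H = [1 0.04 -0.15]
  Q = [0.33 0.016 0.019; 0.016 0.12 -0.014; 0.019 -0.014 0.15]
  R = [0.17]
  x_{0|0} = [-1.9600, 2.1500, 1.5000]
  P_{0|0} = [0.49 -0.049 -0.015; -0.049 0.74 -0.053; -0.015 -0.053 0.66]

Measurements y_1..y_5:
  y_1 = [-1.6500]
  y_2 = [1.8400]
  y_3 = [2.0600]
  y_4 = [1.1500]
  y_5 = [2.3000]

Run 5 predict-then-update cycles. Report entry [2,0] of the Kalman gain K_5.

K[2,0] = 0.1248

step 1: x^-=[-1.8884, 1.6775, 2.1321]  P^-=[0.8072 -0.0027 0.0137; -0.0027 0.6391 0.1639; 0.0137 0.1639 0.7610]  S=[0.9890]  K=[0.8139; -0.0017; -0.0950]  nu=[0.4911]  x^+=[-1.4887, 1.6767, 2.0855]  P^+=[0.1519 -0.0013 0.0901; -0.0013 0.6391 0.1638; 0.0901 0.1638 0.7521]
step 2: x^-=[-1.2795, 1.4901, 2.5171]  P^-=[0.5199 0.0315 0.1600; 0.0315 0.6516 0.3642; 0.1600 0.3642 0.8730]  S=[0.6607]  K=[0.7524; 0.0045; 0.0660]  nu=[3.4375]  x^+=[1.3069, 1.5055, 2.7440]  P^+=[0.1458 0.0293 0.1272; 0.0293 0.6515 0.3640; 0.1272 0.3640 0.8701]
step 3: x^-=[1.4842, 2.0323, 2.6563]  P^-=[0.5124 0.0866 0.1974; 0.0866 0.7403 0.5539; 0.1974 0.5539 1.0361]  S=[0.6479]  K=[0.7504; 0.0511; 0.0991]  nu=[0.8930]  x^+=[2.1543, 2.0779, 2.7447]  P^+=[0.1475 0.0617 0.1493; 0.0617 0.7386 0.5506; 0.1493 0.5506 1.0297]
step 4: x^-=[2.2007, 2.6770, 2.6302]  P^-=[0.5098 0.1324 0.2273; 0.1324 0.8774 0.7488; 0.2273 0.7488 1.2383]  S=[0.6425]  K=[0.7487; 0.0858; 0.1113]  nu=[-0.7633]  x^+=[1.6293, 2.6115, 2.5452]  P^+=[0.1497 0.0911 0.1738; 0.0911 0.8727 0.7427; 0.1738 0.7427 1.2304]
step 5: x^-=[1.5986, 2.9770, 2.6280]  P^-=[0.5111 0.1730 0.2633; 0.1730 1.0493 0.9636; 0.2633 0.9636 1.4800]  S=[0.6394]  K=[0.7484; 0.1101; 0.1248]  nu=[0.9765]  x^+=[2.3295, 3.0845, 2.7499]  P^+=[0.1530 0.1203 0.2035; 0.1203 1.0415 0.9548; 0.2035 0.9548 1.4700]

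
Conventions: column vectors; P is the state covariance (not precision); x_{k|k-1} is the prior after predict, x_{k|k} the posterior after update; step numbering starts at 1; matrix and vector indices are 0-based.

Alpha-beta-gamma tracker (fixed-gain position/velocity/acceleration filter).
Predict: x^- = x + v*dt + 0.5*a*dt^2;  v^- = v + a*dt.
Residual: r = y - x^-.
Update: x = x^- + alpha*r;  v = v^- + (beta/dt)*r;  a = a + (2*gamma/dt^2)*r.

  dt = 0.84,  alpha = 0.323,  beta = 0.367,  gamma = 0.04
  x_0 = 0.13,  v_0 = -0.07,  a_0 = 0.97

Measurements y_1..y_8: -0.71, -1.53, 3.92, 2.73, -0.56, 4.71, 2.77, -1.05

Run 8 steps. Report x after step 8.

x_post = 2.7280

step 1: x_pred=0.4134  r=-1.1234  x^+=0.0506  v^+=0.2540  a^+=0.8426
step 2: x_pred=0.5612  r=-2.0912  x^+=-0.1143  v^+=0.0481  a^+=0.6055
step 3: x_pred=0.1398  r=3.7802  x^+=1.3608  v^+=2.2084  a^+=1.0341
step 4: x_pred=3.5807  r=-0.8507  x^+=3.3059  v^+=2.7054  a^+=0.9377
step 5: x_pred=5.9092  r=-6.4692  x^+=3.8197  v^+=0.6666  a^+=0.2042
step 6: x_pred=4.4517  r=0.2583  x^+=4.5351  v^+=0.9510  a^+=0.2335
step 7: x_pred=5.4163  r=-2.6463  x^+=4.5616  v^+=-0.0091  a^+=-0.0665
step 8: x_pred=4.5305  r=-5.5805  x^+=2.7280  v^+=-2.5031  a^+=-0.6992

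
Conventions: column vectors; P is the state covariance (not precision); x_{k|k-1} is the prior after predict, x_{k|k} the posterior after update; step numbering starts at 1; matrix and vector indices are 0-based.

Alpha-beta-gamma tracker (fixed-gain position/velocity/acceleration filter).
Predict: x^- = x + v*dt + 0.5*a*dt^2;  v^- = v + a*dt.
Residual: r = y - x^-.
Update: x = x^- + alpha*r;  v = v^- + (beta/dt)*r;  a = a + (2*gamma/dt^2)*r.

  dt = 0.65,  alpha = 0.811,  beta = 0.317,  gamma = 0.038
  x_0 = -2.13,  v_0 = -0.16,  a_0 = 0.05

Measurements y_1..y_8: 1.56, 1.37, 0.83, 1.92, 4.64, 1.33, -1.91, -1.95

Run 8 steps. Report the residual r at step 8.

step 1: x_pred=-2.2234  r=3.7834  x^+=0.8449  v^+=1.7177  a^+=0.7306
step 2: x_pred=2.1157  r=-0.7457  x^+=1.5109  v^+=1.8288  a^+=0.5964
step 3: x_pred=2.8257  r=-1.9957  x^+=1.2072  v^+=1.2432  a^+=0.2374
step 4: x_pred=2.0654  r=-0.1454  x^+=1.9475  v^+=1.3266  a^+=0.2113
step 5: x_pred=2.8544  r=1.7856  x^+=4.3025  v^+=2.3348  a^+=0.5325
step 6: x_pred=5.9326  r=-4.6026  x^+=2.1999  v^+=0.4362  a^+=-0.2955
step 7: x_pred=2.4210  r=-4.3310  x^+=-1.0914  v^+=-1.8680  a^+=-1.0745
step 8: x_pred=-2.5327  r=0.5827  x^+=-2.0601  v^+=-2.2823  a^+=-0.9697

resid = 0.5827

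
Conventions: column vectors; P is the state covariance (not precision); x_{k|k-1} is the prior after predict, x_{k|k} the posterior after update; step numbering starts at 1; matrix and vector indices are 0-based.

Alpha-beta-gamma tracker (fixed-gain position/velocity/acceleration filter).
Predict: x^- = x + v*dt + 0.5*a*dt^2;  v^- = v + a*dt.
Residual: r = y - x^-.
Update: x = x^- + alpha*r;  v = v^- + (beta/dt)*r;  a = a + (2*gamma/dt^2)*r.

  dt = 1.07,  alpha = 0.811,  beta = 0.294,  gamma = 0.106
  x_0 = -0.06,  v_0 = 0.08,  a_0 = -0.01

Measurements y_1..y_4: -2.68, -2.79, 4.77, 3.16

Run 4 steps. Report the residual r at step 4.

step 1: x_pred=0.0199  r=-2.6999  x^+=-2.1697  v^+=-0.6725  a^+=-0.5099
step 2: x_pred=-3.1812  r=0.3912  x^+=-2.8639  v^+=-1.1107  a^+=-0.4375
step 3: x_pred=-4.3028  r=9.0728  x^+=3.0552  v^+=0.9141  a^+=1.2425
step 4: x_pred=4.7446  r=-1.5846  x^+=3.4595  v^+=1.8082  a^+=0.9491

resid = -1.5846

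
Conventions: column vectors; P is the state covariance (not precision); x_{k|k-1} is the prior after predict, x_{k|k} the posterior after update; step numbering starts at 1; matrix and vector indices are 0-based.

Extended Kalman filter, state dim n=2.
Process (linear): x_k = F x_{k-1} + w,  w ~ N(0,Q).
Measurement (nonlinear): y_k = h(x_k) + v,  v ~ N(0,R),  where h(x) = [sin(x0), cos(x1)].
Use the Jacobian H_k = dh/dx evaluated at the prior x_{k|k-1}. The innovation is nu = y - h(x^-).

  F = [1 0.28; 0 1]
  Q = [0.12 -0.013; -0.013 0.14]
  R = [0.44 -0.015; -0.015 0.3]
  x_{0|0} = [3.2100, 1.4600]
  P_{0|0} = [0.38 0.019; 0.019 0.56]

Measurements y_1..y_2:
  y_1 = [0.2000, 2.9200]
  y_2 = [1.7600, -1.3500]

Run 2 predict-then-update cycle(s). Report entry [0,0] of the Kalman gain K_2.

step 1: x^-=[3.6188, 1.4600]  P^-=[0.5545 0.1628; 0.1628 0.7000]  H_jac=[-0.8883 0.0000; 0.0000 -0.9939]  S=[0.8776 0.1287; 0.1287 0.9914]  K=[-0.5478 -0.0921; -0.0631 -0.6935]  nu=[0.6593, 2.8094]  x^+=[2.9990, -0.5300]  P^+=[0.2698 0.0195; 0.0195 0.2084]
step 2: x^-=[2.8506, -0.5300]  P^-=[0.4171 0.0649; 0.0649 0.3484]  H_jac=[-0.9579 0.0000; 0.0000 0.5055]  S=[0.8227 -0.0464; -0.0464 0.3890]  K=[-0.4841 0.0265; -0.0503 0.4467]  nu=[1.4731, -2.2128]  x^+=[2.0787, -1.5926]  P^+=[0.2228 0.0301; 0.0301 0.2666]

K[0,0] = -0.4841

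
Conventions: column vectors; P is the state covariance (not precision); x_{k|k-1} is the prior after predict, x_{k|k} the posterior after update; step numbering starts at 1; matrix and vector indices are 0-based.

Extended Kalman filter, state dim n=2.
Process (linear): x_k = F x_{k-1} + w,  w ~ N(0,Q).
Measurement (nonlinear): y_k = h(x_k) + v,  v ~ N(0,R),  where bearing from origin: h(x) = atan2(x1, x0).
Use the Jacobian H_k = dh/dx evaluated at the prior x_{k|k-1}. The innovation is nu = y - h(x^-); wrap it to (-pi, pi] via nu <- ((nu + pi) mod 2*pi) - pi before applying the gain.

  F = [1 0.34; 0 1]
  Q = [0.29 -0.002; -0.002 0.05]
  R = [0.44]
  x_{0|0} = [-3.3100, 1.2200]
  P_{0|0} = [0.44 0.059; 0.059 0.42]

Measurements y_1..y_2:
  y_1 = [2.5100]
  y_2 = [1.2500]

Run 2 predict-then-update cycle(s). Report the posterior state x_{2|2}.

step 1: x^-=[-2.8952, 1.2200]  P^-=[0.8187 0.1998; 0.1998 0.4700]  H_jac=[-0.1236 -0.2933]  S=[0.5074]  K=[-0.3149; -0.3203]  nu=[-0.2328]  x^+=[-2.8219, 1.2946]  P^+=[0.7684 0.1486; 0.1486 0.4179]
step 2: x^-=[-2.3817, 1.2946]  P^-=[1.2077 0.2887; 0.2887 0.4679]  H_jac=[-0.1762 -0.3241]  S=[0.5596]  K=[-0.5474; -0.3619]  nu=[-1.3937]  x^+=[-1.6188, 1.7990]  P^+=[1.0400 0.1778; 0.1778 0.3946]

x_post = [-1.6188, 1.7990]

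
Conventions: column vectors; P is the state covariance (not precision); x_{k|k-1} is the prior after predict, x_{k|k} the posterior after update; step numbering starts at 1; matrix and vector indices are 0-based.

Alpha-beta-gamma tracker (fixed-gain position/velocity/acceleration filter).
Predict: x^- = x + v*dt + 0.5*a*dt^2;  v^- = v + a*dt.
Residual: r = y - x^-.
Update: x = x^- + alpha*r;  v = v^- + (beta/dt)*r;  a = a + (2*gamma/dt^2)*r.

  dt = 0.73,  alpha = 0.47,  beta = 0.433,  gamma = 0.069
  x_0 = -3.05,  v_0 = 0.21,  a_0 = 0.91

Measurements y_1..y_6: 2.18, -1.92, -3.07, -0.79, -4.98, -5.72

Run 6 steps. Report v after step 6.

v_post = -4.4635

step 1: x_pred=-2.6542  r=4.8342  x^+=-0.3821  v^+=3.7417  a^+=2.1619
step 2: x_pred=2.9254  r=-4.8454  x^+=0.6480  v^+=2.4459  a^+=0.9071
step 3: x_pred=2.6752  r=-5.7452  x^+=-0.0250  v^+=-0.2997  a^+=-0.5807
step 4: x_pred=-0.3985  r=-0.3915  x^+=-0.5825  v^+=-0.9558  a^+=-0.6820
step 5: x_pred=-1.4620  r=-3.5180  x^+=-3.1155  v^+=-3.5404  a^+=-1.5931
step 6: x_pred=-6.1244  r=0.4044  x^+=-5.9343  v^+=-4.4635  a^+=-1.4883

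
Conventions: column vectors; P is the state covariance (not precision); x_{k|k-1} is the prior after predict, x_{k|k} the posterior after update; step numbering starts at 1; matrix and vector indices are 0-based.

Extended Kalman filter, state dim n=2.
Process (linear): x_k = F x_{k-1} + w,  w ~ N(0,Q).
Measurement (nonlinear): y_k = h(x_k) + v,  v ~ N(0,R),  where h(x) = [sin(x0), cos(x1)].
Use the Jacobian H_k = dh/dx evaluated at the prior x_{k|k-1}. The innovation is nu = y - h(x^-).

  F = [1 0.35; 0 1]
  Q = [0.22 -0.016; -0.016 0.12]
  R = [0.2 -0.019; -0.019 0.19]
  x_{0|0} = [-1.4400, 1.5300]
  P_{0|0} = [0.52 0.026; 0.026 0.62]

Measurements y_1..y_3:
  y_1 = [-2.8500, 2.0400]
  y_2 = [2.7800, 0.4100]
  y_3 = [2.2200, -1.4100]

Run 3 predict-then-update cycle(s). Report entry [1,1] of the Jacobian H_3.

H_jac[1,1] = 0.4188

step 1: x^-=[-0.9045, 1.5300]  P^-=[0.8341 0.2270; 0.2270 0.7400]  H_jac=[0.6181 0.0000; 0.0000 -0.9992]  S=[0.5187 -0.1592; -0.1592 0.9288]  K=[0.9701 -0.0779; 0.0276 -0.7914]  nu=[-2.0639, 1.9992]  x^+=[-3.0625, -0.1091]  P^+=[0.3163 0.0333; 0.0333 0.1510]
step 2: x^-=[-3.1007, -0.1091]  P^-=[0.5781 0.0701; 0.0701 0.2710]  H_jac=[-0.9992 0.0000; 0.0000 0.1089]  S=[0.7771 -0.0266; -0.0266 0.1932]  K=[-0.7454 -0.0632; -0.0853 0.1410]  nu=[2.8209, -0.5841]  x^+=[-5.1665, -0.4321]  P^+=[0.1480 0.0198; 0.0198 0.2609]
step 3: x^-=[-5.3178, -0.4321]  P^-=[0.4138 0.0951; 0.0951 0.3809]  H_jac=[0.5691 0.0000; 0.0000 0.4188]  S=[0.3340 0.0037; 0.0037 0.2568]  K=[0.7034 0.1450; 0.1552 0.6189]  nu=[1.3977, -2.3181]  x^+=[-4.6707, -1.6500]  P^+=[0.2424 0.0339; 0.0339 0.2737]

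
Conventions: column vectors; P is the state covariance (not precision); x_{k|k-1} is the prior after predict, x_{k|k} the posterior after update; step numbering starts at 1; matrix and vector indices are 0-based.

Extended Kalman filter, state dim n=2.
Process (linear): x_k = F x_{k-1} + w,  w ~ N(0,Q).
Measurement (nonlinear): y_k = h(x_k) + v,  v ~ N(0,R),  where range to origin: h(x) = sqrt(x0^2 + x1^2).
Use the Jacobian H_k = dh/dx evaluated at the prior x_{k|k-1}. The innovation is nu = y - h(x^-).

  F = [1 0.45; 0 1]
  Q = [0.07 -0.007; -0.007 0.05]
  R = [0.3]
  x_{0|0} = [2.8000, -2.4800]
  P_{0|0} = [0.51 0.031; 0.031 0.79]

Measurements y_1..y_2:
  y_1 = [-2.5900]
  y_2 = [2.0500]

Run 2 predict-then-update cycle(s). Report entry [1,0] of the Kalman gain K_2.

step 1: x^-=[1.6840, -2.4800]  P^-=[0.7679 0.3795; 0.3795 0.8400]  H_jac=[0.5618 -0.8273]  S=[0.7645]  K=[0.1536; -0.6301]  nu=[-5.5877]  x^+=[0.8259, 1.0411]  P^+=[0.7498 0.4535; 0.4535 0.5364]
step 2: x^-=[1.2944, 1.0411]  P^-=[1.3366 0.6879; 0.6879 0.5864]  H_jac=[0.7792 0.6267]  S=[2.0138]  K=[0.7313; 0.4487]  nu=[0.3889]  x^+=[1.5788, 1.2156]  P^+=[0.2597 0.0271; 0.0271 0.1810]

K[1,0] = 0.4487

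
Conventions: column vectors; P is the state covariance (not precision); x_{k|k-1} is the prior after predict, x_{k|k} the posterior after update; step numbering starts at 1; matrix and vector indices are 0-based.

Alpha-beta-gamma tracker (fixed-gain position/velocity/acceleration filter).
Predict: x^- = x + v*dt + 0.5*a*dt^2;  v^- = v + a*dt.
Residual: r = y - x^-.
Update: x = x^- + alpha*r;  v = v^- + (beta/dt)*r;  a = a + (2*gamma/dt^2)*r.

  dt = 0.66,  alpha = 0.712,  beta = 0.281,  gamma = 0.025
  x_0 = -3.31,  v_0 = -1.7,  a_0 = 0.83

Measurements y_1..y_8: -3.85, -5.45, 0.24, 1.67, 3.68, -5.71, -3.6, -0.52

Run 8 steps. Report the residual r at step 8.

step 1: x_pred=-4.2512  r=0.4012  x^+=-3.9656  v^+=-0.9814  a^+=0.8761
step 2: x_pred=-4.4225  r=-1.0275  x^+=-5.1541  v^+=-0.8407  a^+=0.7581
step 3: x_pred=-5.5438  r=5.7838  x^+=-1.4257  v^+=2.1222  a^+=1.4220
step 4: x_pred=0.2846  r=1.3854  x^+=1.2710  v^+=3.6505  a^+=1.5810
step 5: x_pred=4.0247  r=-0.3447  x^+=3.7793  v^+=4.5472  a^+=1.5414
step 6: x_pred=7.1162  r=-12.8262  x^+=-2.0161  v^+=0.1038  a^+=0.0692
step 7: x_pred=-1.9325  r=-1.6675  x^+=-3.1198  v^+=-0.5605  a^+=-0.1222
step 8: x_pred=-3.5163  r=2.9963  x^+=-1.3829  v^+=0.6345  a^+=0.2217

resid = 2.9963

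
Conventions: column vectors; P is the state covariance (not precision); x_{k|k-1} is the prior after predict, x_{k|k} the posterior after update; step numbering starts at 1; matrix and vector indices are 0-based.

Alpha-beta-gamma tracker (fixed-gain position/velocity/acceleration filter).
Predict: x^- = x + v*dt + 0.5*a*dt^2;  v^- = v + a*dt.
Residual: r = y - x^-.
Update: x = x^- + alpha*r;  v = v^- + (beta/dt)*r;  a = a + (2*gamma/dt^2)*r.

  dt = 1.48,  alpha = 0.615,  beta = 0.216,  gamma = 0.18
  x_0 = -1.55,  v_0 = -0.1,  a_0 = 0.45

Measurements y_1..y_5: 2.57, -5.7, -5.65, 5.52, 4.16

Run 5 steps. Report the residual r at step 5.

step 1: x_pred=-1.2052  r=3.7752  x^+=1.1166  v^+=1.1170  a^+=1.0705
step 2: x_pred=3.9420  r=-9.6420  x^+=-1.9878  v^+=1.2940  a^+=-0.5142
step 3: x_pred=-0.6358  r=-5.0142  x^+=-3.7195  v^+=-0.1988  a^+=-1.3383
step 4: x_pred=-5.4796  r=10.9996  x^+=1.2852  v^+=-0.5742  a^+=0.4695
step 5: x_pred=0.9495  r=3.2105  x^+=2.9239  v^+=0.5892  a^+=0.9971

resid = 3.2105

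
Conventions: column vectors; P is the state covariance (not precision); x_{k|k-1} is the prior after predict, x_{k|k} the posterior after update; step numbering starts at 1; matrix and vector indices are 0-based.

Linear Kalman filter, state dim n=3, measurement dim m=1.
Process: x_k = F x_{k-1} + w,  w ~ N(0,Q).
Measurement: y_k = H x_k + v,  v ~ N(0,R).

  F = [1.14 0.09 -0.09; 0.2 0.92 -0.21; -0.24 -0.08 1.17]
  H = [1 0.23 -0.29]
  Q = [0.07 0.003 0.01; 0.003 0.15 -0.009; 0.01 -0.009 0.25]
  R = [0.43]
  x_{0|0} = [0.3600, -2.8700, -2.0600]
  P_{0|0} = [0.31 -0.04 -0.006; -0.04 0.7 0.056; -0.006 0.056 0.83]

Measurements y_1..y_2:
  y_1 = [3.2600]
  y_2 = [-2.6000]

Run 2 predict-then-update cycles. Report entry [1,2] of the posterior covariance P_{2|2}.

P_post[1,2] = -0.1541

step 1: x^-=[0.3375, -2.1358, -2.2670]  P^-=[0.4774 0.1005 -0.1646; 0.1005 0.7556 -0.2103; -0.1646 -0.2103 1.3999]  S=[1.2348]  K=[0.4440; 0.2715; -0.5012]  nu=[2.7563]  x^+=[1.5612, -1.3874, -3.6485]  P^+=[0.2340 -0.0484 0.1102; -0.0484 0.6646 -0.0423; 0.1102 -0.0423 1.0897]
step 2: x^-=[1.9833, -0.1980, -4.5325]  P^-=[0.3564 0.0563 -0.0235; 0.0563 0.7592 -0.3403; -0.0235 -0.3403 1.7035]  S=[1.0548]  K=[0.3567; 0.3125; -0.5648]  nu=[-5.8522]  x^+=[-0.1040, -2.0268, -1.2270]  P^+=[0.2223 -0.0612 0.1890; -0.0612 0.6562 -0.1541; 0.1890 -0.1541 1.3670]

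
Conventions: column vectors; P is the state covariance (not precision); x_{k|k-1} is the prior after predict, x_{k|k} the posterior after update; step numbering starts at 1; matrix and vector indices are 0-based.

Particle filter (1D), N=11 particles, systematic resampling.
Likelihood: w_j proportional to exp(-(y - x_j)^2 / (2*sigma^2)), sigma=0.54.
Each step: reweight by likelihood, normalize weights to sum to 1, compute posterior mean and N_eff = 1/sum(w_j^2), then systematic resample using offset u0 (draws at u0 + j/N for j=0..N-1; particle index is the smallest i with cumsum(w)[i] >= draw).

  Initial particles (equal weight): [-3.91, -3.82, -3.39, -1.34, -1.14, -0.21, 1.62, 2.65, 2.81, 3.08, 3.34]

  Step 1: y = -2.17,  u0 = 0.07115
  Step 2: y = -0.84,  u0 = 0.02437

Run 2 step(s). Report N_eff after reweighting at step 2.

step 1: w=[0.0099, 0.0167, 0.1383, 0.5448, 0.2879, 0.0024, 0.0000, 0.0000, 0.0000, 0.0000, 0.0000]  mean=-1.6299  Neff=2.5050  idx=[2, 2, 3, 3, 3, 3, 3, 3, 4, 4, 4]
step 2: w=[0.0000, 0.0000, 0.1005, 0.1005, 0.1005, 0.1005, 0.1005, 0.1005, 0.1323, 0.1323, 0.1323]  mean=-1.2606  Neff=8.8398  idx=[2, 3, 4, 4, 5, 6, 7, 8, 9, 9, 10]

N_eff = 8.8398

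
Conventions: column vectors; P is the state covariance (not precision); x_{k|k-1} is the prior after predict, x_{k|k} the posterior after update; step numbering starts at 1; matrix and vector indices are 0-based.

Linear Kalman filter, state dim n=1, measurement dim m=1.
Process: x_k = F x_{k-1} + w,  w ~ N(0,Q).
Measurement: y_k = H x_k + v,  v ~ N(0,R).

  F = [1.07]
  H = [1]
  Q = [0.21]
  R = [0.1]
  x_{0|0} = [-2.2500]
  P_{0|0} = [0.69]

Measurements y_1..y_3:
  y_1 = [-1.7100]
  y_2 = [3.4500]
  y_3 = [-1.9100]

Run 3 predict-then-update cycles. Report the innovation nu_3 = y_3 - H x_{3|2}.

step 1: x^-=[-2.4075]  P^-=[1.0000]  S=[1.1000]  K=[0.9091]  nu=[0.6975]  x^+=[-1.7734]  P^+=[0.0909]
step 2: x^-=[-1.8975]  P^-=[0.3141]  S=[0.4141]  K=[0.7585]  nu=[5.3475]  x^+=[2.1586]  P^+=[0.0759]
step 3: x^-=[2.3097]  P^-=[0.2968]  S=[0.3968]  K=[0.7480]  nu=[-4.2197]  x^+=[-0.8467]  P^+=[0.0748]

innov = [-4.2197]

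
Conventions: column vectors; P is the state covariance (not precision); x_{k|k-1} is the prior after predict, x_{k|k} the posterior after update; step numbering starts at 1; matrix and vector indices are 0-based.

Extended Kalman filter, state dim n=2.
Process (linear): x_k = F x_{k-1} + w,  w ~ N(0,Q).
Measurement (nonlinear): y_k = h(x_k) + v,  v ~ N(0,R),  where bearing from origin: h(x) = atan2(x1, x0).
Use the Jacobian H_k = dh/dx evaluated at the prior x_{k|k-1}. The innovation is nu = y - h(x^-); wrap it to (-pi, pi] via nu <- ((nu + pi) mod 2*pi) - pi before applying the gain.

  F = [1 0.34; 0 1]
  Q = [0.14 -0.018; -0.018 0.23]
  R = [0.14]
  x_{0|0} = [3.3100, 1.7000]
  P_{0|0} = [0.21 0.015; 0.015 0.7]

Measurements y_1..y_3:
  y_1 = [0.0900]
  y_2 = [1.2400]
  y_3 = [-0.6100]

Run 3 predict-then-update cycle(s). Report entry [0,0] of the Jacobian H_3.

H_jac[0,0] = -0.0680

step 1: x^-=[3.8880, 1.7000]  P^-=[0.4411 0.2350; 0.2350 0.9300]  H_jac=[-0.0944 0.2159]  S=[0.1777]  K=[0.0512; 1.0051]  nu=[-0.3222]  x^+=[3.8715, 1.3762]  P^+=[0.4407 0.2259; 0.2259 0.7505]
step 2: x^-=[4.3394, 1.3762]  P^-=[0.8210 0.4630; 0.4630 0.9805]  H_jac=[-0.0664 0.2094]  S=[0.1737]  K=[0.2442; 1.0047]  nu=[0.9329]  x^+=[4.5673, 2.3135]  P^+=[0.8106 0.4204; 0.4204 0.8051]
step 3: x^-=[5.3538, 2.3135]  P^-=[1.3296 0.6761; 0.6761 1.0351]  H_jac=[-0.0680 0.1574]  S=[0.1573]  K=[0.1016; 0.7433]  nu=[-1.0179]  x^+=[5.2504, 1.5569]  P^+=[1.3279 0.6642; 0.6642 0.9482]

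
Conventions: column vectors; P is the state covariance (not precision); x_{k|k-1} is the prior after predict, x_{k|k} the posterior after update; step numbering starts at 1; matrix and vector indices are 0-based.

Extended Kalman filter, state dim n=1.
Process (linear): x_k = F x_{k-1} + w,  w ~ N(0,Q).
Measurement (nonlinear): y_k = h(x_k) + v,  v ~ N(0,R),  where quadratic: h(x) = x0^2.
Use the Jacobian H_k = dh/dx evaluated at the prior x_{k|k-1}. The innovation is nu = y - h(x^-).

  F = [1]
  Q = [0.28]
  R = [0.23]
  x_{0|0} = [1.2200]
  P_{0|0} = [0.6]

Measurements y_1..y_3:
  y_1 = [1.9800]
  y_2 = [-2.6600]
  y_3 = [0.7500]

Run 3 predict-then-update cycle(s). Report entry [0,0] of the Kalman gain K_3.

step 1: x^-=[1.2200]  P^-=[0.8800]  H_jac=[2.4400]  S=[5.4692]  K=[0.3926]  nu=[0.4916]  x^+=[1.4130]  P^+=[0.0370]
step 2: x^-=[1.4130]  P^-=[0.3170]  H_jac=[2.8260]  S=[2.7617]  K=[0.3244]  nu=[-4.6566]  x^+=[-0.0975]  P^+=[0.0264]
step 3: x^-=[-0.0975]  P^-=[0.3064]  H_jac=[-0.1951]  S=[0.2417]  K=[-0.2473]  nu=[0.7405]  x^+=[-0.2807]  P^+=[0.2916]

K[0,0] = -0.2473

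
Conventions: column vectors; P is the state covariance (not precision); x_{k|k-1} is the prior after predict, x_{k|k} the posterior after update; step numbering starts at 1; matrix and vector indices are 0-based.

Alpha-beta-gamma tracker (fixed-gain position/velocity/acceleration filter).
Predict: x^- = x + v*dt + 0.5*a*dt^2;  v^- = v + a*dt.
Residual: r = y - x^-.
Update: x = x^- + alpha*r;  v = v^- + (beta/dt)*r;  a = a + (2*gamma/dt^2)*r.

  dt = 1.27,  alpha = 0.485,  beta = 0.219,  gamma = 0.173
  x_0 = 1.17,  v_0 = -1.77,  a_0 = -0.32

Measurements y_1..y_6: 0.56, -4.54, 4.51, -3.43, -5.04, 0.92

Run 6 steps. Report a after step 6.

a_post = 0.0222

step 1: x_pred=-1.3360  r=1.8960  x^+=-0.4164  v^+=-1.8495  a^+=0.0867
step 2: x_pred=-2.6953  r=-1.8447  x^+=-3.5900  v^+=-2.0574  a^+=-0.3090
step 3: x_pred=-6.4521  r=10.9621  x^+=-1.1355  v^+=-0.5595  a^+=2.0426
step 4: x_pred=-0.1989  r=-3.2311  x^+=-1.7660  v^+=1.4774  a^+=1.3494
step 5: x_pred=1.1986  r=-6.2386  x^+=-1.8271  v^+=2.1154  a^+=0.0111
step 6: x_pred=0.8684  r=0.0516  x^+=0.8934  v^+=2.1384  a^+=0.0222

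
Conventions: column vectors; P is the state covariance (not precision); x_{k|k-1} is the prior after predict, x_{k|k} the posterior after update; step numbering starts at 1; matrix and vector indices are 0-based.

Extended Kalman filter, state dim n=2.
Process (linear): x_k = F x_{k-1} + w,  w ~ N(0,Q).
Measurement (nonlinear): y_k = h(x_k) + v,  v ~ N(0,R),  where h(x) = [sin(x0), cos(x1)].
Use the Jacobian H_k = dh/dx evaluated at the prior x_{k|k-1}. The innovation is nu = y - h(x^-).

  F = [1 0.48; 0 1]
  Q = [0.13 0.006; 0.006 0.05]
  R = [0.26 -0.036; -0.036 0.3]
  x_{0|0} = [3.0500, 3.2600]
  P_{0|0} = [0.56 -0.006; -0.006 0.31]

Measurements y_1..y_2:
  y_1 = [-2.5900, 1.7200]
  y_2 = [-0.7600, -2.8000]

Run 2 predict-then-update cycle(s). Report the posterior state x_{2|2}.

step 1: x^-=[4.6148, 3.2600]  P^-=[0.7557 0.1488; 0.1488 0.3600]  H_jac=[-0.0974 0.0000; 0.0000 0.1181]  S=[0.2672 -0.0377; -0.0377 0.3050]  K=[-0.2722 0.0240; -0.0352 0.1351]  nu=[-1.5948, 2.7130]  x^+=[5.1139, 3.6826]  P^+=[0.7352 0.1438; 0.1438 0.3537]
step 2: x^-=[6.8816, 3.6826]  P^-=[1.0848 0.3196; 0.3196 0.4037]  H_jac=[0.8262 0.0000; 0.0000 0.5150]  S=[1.0006 0.1000; 0.1000 0.4071]  K=[0.8769 0.1889; 0.2183 0.4572]  nu=[-1.3233, -1.9428]  x^+=[5.3541, 2.5056]  P^+=[0.2677 0.0488; 0.0488 0.2511]

x_post = [5.3541, 2.5056]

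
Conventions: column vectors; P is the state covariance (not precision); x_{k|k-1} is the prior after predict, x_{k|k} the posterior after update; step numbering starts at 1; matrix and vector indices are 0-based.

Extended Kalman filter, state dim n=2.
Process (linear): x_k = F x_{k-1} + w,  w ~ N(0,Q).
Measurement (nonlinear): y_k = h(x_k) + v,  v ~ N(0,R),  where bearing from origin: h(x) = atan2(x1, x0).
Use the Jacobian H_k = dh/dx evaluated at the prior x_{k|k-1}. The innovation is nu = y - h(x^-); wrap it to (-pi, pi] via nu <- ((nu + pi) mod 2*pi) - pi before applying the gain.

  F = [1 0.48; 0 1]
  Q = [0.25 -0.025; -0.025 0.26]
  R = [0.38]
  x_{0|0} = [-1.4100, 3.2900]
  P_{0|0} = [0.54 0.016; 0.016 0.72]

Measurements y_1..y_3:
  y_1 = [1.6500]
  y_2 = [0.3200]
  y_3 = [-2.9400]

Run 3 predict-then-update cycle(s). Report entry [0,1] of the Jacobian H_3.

H_jac[0,1] = 0.1500

step 1: x^-=[0.1692, 3.2900]  P^-=[0.9712 0.3366; 0.3366 0.9800]  H_jac=[-0.3031 0.0156]  S=[0.4663]  K=[-0.6202; -0.1861]  nu=[0.1306]  x^+=[0.0882, 3.2657]  P^+=[0.7919 0.2828; 0.2828 0.9639]
step 2: x^-=[1.6558, 3.2657]  P^-=[1.5355 0.7204; 0.7204 1.2239]  H_jac=[-0.2436 0.1235]  S=[0.4464]  K=[-0.6385; -0.0545]  nu=[-0.7816]  x^+=[2.1548, 3.3083]  P^+=[1.3535 0.7049; 0.7049 1.2225]
step 3: x^-=[3.7428, 3.3083]  P^-=[2.5618 1.2667; 1.2667 1.4825]  H_jac=[-0.1326 0.1500]  S=[0.4080]  K=[-0.3668; 0.1334]  nu=[2.6193]  x^+=[2.7820, 3.6577]  P^+=[2.5069 1.2867; 1.2867 1.4753]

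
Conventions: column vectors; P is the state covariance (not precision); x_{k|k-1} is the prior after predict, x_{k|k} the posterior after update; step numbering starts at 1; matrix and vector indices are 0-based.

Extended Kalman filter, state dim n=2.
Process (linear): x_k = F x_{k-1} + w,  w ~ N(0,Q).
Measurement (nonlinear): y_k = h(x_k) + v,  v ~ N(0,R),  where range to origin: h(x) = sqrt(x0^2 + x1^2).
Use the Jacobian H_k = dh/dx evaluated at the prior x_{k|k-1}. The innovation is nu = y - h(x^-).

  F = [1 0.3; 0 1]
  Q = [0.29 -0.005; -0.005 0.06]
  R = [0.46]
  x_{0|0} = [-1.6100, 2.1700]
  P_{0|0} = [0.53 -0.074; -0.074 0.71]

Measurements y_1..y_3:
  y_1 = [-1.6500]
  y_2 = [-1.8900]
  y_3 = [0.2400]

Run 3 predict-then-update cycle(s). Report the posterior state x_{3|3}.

x_post = [0.6897, 0.2878]

step 1: x^-=[-0.9590, 2.1700]  P^-=[0.8395 0.1340; 0.1340 0.7700]  H_jac=[-0.4042 0.9147]  S=[1.1423]  K=[-0.1898; 0.5692]  nu=[-4.0225]  x^+=[-0.1956, -0.1194]  P^+=[0.7984 0.2574; 0.2574 0.4000]
step 2: x^-=[-0.2314, -0.1194]  P^-=[1.2788 0.3724; 0.3724 0.4600]  H_jac=[-0.8887 -0.4585]  S=[1.8701]  K=[-0.6990; -0.2897]  nu=[-2.1504]  x^+=[1.2717, 0.5036]  P^+=[0.3651 -0.0063; -0.0063 0.3030]
step 3: x^-=[1.4228, 0.5036]  P^-=[0.6785 0.0796; 0.0796 0.3630]  H_jac=[0.9427 0.3337]  S=[1.1534]  K=[0.5776; 0.1700]  nu=[-1.2693]  x^+=[0.6897, 0.2878]  P^+=[0.2938 -0.0337; -0.0337 0.3297]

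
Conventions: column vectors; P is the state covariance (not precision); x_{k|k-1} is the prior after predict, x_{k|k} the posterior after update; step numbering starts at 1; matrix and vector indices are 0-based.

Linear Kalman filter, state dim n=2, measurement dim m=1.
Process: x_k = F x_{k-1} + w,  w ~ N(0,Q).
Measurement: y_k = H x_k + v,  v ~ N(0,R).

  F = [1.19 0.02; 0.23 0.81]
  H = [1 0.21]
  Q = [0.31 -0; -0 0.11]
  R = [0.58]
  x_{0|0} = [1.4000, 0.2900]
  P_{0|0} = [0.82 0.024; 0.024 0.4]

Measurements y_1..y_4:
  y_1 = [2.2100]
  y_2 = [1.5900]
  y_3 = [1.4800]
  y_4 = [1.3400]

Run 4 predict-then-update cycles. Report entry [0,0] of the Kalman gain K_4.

step 1: x^-=[1.6718, 0.5569]  P^-=[1.4725 0.2542; 0.2542 0.4248]  S=[2.1780]  K=[0.7006; 0.1576]  nu=[0.4213]  x^+=[1.9669, 0.6233]  P^+=[0.4035 0.0136; 0.0136 0.3706]
step 2: x^-=[2.3531, 0.9573]  P^-=[0.8822 0.1296; 0.1296 0.3796]  S=[1.5334]  K=[0.5931; 0.1365]  nu=[-0.9641]  x^+=[1.7813, 0.8257]  P^+=[0.3428 0.0055; 0.0055 0.3510]
step 3: x^-=[2.1363, 1.0785]  P^-=[0.7959 0.1048; 0.1048 0.3605]  S=[1.4358]  K=[0.5696; 0.1257]  nu=[-0.8827]  x^+=[1.6334, 0.9675]  P^+=[0.3300 0.0020; 0.0020 0.3378]
step 4: x^-=[1.9631, 1.1594]  P^-=[0.7775 0.0977; 0.0977 0.3498]  S=[1.4140]  K=[0.5644; 0.1211]  nu=[-0.8666]  x^+=[1.4740, 1.0545]  P^+=[0.3271 0.0011; 0.0011 0.3291]

K[0,0] = 0.5644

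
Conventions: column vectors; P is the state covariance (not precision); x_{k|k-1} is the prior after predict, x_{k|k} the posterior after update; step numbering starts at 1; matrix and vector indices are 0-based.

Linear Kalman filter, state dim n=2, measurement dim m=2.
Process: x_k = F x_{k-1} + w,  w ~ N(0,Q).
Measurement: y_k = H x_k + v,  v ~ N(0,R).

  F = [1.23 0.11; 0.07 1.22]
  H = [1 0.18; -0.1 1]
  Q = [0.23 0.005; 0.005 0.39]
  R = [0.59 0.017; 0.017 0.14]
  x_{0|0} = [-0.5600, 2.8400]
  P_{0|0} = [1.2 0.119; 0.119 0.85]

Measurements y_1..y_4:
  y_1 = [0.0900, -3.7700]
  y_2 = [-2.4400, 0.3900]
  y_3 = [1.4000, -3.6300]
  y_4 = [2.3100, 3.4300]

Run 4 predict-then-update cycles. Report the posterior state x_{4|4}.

x_post = [1.1176, 2.1394]

step 1: x^-=[-0.3764, 3.4256]  P^-=[2.0880 0.4019; 0.4019 1.6813]  S=[2.8771 0.5055; 0.5055 1.7618]  K=[0.7704 -0.1115; 0.0855 0.9070]  nu=[-0.1502, -7.2332]  x^+=[0.3141, -3.1475]  P^+=[0.4451 0.0420; 0.0420 0.1326]
step 2: x^-=[0.0401, -3.8180]  P^-=[0.9164 0.1245; 0.1245 0.5968]  S=[1.5705 0.1550; 0.1550 0.7210]  K=[0.6061 -0.0848; 0.0691 0.7955]  nu=[-1.7928, 4.2120]  x^+=[-1.4036, -0.5912]  P^+=[0.3501 0.0335; 0.0335 0.1159]
step 3: x^-=[-1.7915, -0.8195]  P^-=[0.7702 0.1012; 0.1012 0.5699]  S=[1.4151 0.1419; 0.1419 0.6974]  K=[0.5652 -0.0804; 0.0648 0.7895]  nu=[3.3390, -2.9897]  x^+=[0.3361, -2.9635]  P^+=[0.3265 0.0310; 0.0310 0.1147]
step 4: x^-=[0.0874, -3.5920]  P^-=[0.7338 0.0953; 0.0953 0.5677]  S=[1.3765 0.1394; 0.1394 0.6960]  K=[0.5536 -0.0794; 0.0635 0.7893]  nu=[2.8692, 7.0307]  x^+=[1.1176, 2.1394]  P^+=[0.3198 0.0303; 0.0303 0.1146]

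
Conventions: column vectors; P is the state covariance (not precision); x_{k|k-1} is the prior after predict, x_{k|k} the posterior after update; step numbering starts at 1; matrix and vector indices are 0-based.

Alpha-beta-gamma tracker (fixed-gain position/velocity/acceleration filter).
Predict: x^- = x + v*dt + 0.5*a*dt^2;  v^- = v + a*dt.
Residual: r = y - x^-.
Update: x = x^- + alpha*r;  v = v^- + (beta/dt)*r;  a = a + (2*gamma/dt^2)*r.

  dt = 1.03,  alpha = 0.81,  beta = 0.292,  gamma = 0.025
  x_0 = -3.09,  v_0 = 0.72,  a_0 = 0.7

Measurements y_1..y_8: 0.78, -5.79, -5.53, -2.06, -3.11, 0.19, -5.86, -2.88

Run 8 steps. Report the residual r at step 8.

step 1: x_pred=-1.9771  r=2.7571  x^+=0.2562  v^+=2.2226  a^+=0.8299
step 2: x_pred=2.9857  r=-8.7757  x^+=-4.1226  v^+=0.5896  a^+=0.4163
step 3: x_pred=-3.2945  r=-2.2355  x^+=-5.1053  v^+=0.3847  a^+=0.3110
step 4: x_pred=-4.5441  r=2.4841  x^+=-2.5320  v^+=1.4092  a^+=0.4281
step 5: x_pred=-0.8534  r=-2.2566  x^+=-2.6813  v^+=1.2104  a^+=0.3217
step 6: x_pred=-1.2639  r=1.4539  x^+=-0.0862  v^+=1.9539  a^+=0.3902
step 7: x_pred=2.1333  r=-7.9933  x^+=-4.3413  v^+=0.0898  a^+=0.0135
step 8: x_pred=-4.2416  r=1.3616  x^+=-3.1387  v^+=0.4897  a^+=0.0777

resid = 1.3616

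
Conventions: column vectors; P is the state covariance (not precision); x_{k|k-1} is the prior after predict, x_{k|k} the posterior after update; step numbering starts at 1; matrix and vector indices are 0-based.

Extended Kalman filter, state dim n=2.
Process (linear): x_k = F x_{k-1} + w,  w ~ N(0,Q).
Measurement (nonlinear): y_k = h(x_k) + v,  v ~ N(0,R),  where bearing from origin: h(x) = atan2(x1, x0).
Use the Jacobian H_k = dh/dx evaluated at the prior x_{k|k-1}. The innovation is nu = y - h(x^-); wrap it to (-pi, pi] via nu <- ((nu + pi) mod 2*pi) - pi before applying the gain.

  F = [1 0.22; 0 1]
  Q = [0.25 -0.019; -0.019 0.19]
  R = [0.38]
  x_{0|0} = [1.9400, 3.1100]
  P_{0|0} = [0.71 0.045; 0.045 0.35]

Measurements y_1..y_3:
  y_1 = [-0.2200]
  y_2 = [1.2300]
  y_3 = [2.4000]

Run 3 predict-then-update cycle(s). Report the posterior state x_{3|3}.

step 1: x^-=[2.6242, 3.1100]  P^-=[0.9967 0.1030; 0.1030 0.5400]  H_jac=[-0.1878 0.1585]  S=[0.4226]  K=[-0.4044; 0.1567]  nu=[-1.0899]  x^+=[3.0649, 2.9392]  P^+=[0.9276 0.1298; 0.1298 0.5296]
step 2: x^-=[3.7115, 2.9392]  P^-=[1.2604 0.2273; 0.2273 0.7196]  H_jac=[-0.1311 0.1656]  S=[0.4115]  K=[-0.3101; 0.2171]  nu=[0.5602]  x^+=[3.5378, 3.0608]  P^+=[1.2208 0.2550; 0.2550 0.7002]
step 3: x^-=[4.2112, 3.0608]  P^-=[1.6169 0.3901; 0.3901 0.8902]  H_jac=[-0.1129 0.1554]  S=[0.4084]  K=[-0.2987; 0.2308]  nu=[1.7715]  x^+=[3.6820, 3.4697]  P^+=[1.5804 0.4182; 0.4182 0.8685]

x_post = [3.6820, 3.4697]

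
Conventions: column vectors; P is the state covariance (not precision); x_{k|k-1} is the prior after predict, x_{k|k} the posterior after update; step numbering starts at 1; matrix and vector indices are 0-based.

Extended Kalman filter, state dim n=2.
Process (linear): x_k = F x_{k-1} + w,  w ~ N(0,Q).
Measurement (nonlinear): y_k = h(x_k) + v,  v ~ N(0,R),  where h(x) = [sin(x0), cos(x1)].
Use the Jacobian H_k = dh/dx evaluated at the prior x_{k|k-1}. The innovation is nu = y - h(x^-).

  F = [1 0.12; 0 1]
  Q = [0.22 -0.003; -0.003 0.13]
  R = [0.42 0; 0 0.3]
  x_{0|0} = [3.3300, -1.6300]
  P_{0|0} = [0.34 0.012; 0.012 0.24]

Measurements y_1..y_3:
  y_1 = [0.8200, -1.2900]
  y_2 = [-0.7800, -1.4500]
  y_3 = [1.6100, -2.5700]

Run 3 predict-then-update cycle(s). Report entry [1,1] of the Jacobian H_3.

H_jac[1,1] = 0.4643

step 1: x^-=[3.1344, -1.6300]  P^-=[0.5663 0.0378; 0.0378 0.3700]  H_jac=[-1.0000 0.0000; 0.0000 0.9982]  S=[0.9863 -0.0377; -0.0377 0.6687]  K=[-0.5733 0.0241; -0.0172 0.5514]  nu=[0.8128, -1.2308]  x^+=[2.6388, -2.3226]  P^+=[0.2408 0.0072; 0.0072 0.1657]
step 2: x^-=[2.3601, -2.3226]  P^-=[0.4649 0.0241; 0.0241 0.2957]  H_jac=[-0.7099 0.0000; 0.0000 0.7304]  S=[0.6543 -0.0125; -0.0125 0.4578]  K=[-0.5039 0.0247; -0.0172 0.4714]  nu=[-1.4843, -0.7670]  x^+=[3.0891, -2.6587]  P^+=[0.2982 0.0102; 0.0102 0.1936]
step 3: x^-=[2.7701, -2.6587]  P^-=[0.5234 0.0304; 0.0304 0.3236]  H_jac=[-0.9318 0.0000; 0.0000 0.4643]  S=[0.8744 -0.0131; -0.0131 0.3698]  K=[-0.5574 0.0183; -0.0263 0.4054]  nu=[1.2470, -1.6843]  x^+=[2.0441, -3.3743]  P^+=[0.2513 0.0118; 0.0118 0.2619]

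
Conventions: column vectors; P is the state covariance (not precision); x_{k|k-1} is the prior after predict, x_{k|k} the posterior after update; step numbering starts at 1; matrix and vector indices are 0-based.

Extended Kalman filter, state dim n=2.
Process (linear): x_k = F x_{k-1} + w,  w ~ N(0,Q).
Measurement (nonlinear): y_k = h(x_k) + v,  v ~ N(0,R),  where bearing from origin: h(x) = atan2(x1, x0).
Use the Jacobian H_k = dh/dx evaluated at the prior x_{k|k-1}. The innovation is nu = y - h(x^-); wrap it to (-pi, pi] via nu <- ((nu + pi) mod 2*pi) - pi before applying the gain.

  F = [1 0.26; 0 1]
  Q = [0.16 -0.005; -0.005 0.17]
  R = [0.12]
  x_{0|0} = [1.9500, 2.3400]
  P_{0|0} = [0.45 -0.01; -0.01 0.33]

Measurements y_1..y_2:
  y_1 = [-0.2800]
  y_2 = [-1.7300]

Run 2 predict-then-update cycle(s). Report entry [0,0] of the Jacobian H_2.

H_jac[0,0] = -0.1048

step 1: x^-=[2.5584, 2.3400]  P^-=[0.6271 0.0708; 0.0708 0.5000]  H_jac=[-0.1947 0.2128]  S=[0.1605]  K=[-0.6665; 0.5770]  nu=[-1.0208]  x^+=[3.2388, 1.7510]  P^+=[0.5558 0.1325; 0.1325 0.4466]
step 2: x^-=[3.6941, 1.7510]  P^-=[0.8149 0.2436; 0.2436 0.6166]  H_jac=[-0.1048 0.2210]  S=[0.1478]  K=[-0.2133; 0.7494]  nu=[-2.1726]  x^+=[4.1575, 0.1227]  P^+=[0.8082 0.2673; 0.2673 0.5335]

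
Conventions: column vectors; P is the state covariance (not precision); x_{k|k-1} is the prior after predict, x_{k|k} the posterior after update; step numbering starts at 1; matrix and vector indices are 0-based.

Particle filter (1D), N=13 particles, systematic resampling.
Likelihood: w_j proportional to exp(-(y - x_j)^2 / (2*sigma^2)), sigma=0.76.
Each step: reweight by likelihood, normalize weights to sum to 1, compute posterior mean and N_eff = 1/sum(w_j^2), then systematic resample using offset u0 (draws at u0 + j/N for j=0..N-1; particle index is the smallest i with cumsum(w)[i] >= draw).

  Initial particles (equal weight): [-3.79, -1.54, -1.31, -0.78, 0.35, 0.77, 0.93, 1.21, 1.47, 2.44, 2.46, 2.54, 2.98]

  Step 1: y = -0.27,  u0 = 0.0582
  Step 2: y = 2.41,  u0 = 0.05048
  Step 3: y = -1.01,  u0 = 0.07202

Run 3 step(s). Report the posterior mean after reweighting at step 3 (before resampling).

post_mean = 0.6741

step 1: w=[0.0000, 0.0808, 0.1280, 0.2607, 0.2341, 0.1280, 0.0939, 0.0490, 0.0238, 0.0006, 0.0005, 0.0004, 0.0000]  mean=-0.1299  Neff=5.7495  idx=[1, 2, 3, 3, 3, 3, 4, 4, 4, 5, 5, 6, 8]
step 2: w=[0.0000, 0.0000, 0.0002, 0.0002, 0.0002, 0.0002, 0.0286, 0.0286, 0.0286, 0.1099, 0.1099, 0.1692, 0.5245]  mean=1.1271  Neff=3.0269  idx=[7, 9, 10, 10, 11, 11, 12, 12, 12, 12, 12, 12, 12]
step 3: w=[0.3986, 0.1273, 0.1273, 0.1273, 0.0760, 0.0760, 0.0096, 0.0096, 0.0096, 0.0096, 0.0096, 0.0096, 0.0096]  mean=0.6741  Neff=4.5509  idx=[0, 0, 0, 0, 0, 1, 2, 2, 3, 3, 4, 5, 12]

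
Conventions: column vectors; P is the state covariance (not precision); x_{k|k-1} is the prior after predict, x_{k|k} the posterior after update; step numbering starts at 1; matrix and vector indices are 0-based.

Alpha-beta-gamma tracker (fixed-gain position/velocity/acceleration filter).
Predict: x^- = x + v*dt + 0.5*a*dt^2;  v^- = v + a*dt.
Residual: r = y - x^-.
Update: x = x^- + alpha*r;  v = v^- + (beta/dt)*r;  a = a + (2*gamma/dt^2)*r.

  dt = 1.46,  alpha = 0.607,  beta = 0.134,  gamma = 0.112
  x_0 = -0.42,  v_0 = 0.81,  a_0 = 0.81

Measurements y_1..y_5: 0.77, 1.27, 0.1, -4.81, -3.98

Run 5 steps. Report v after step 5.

step 1: x_pred=1.6259  r=-0.8559  x^+=1.1064  v^+=1.9140  a^+=0.7201
step 2: x_pred=4.6683  r=-3.3983  x^+=2.6055  v^+=2.6534  a^+=0.3629
step 3: x_pred=6.8664  r=-6.7664  x^+=2.7592  v^+=2.5623  a^+=-0.3481
step 4: x_pred=6.1291  r=-10.9391  x^+=-0.5109  v^+=1.0501  a^+=-1.4976
step 5: x_pred=-0.5740  r=-3.4060  x^+=-2.6414  v^+=-1.4491  a^+=-1.8556

v_post = -1.4491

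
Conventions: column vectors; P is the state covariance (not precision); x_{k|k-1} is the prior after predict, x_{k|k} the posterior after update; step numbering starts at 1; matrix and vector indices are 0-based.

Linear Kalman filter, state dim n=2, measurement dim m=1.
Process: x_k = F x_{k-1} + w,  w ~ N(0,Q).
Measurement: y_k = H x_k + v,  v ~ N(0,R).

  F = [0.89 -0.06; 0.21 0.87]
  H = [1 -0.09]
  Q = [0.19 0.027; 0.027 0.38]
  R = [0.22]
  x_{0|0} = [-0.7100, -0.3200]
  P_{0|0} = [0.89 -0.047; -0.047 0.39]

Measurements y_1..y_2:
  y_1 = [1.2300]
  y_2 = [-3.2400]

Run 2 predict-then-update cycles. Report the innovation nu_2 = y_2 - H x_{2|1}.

step 1: x^-=[-0.6127, -0.4275]  P^-=[0.9014 0.1372; 0.1372 0.6973]  S=[1.1023]  K=[0.8065; 0.0675]  nu=[1.8042]  x^+=[0.8424, -0.3057]  P^+=[0.1844 0.0772; 0.0772 0.6922]
step 2: x^-=[0.7681, -0.0890]  P^-=[0.3303 0.0841; 0.0841 0.9403]  S=[0.5428]  K=[0.5946; -0.0010]  nu=[-4.0161]  x^+=[-1.6198, -0.0851]  P^+=[0.1384 0.0844; 0.0844 0.9403]

innov = [-4.0161]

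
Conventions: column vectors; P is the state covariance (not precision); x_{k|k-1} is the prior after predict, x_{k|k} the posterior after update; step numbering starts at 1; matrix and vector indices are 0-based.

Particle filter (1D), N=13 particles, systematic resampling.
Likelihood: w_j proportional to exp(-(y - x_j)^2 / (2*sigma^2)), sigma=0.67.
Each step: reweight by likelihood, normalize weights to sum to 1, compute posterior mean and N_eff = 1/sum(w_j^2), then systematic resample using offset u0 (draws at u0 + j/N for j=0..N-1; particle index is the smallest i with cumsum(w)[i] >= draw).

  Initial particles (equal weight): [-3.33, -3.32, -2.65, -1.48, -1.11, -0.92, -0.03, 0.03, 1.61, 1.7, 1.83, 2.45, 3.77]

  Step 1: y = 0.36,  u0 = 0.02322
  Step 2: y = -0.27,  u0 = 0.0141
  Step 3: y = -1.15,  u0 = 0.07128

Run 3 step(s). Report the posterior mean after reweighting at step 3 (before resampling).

post_mean = -0.4437

step 1: w=[0.0000, 0.0000, 0.0000, 0.0095, 0.0373, 0.0668, 0.3498, 0.3671, 0.0727, 0.0561, 0.0373, 0.0032, 0.0000]  mean=0.1720  Neff=3.6638  idx=[4, 5, 6, 6, 6, 6, 7, 7, 7, 7, 7, 8, 9]
step 2: w=[0.0485, 0.0665, 0.0999, 0.0999, 0.0999, 0.0999, 0.0964, 0.0964, 0.0964, 0.0964, 0.0964, 0.0021, 0.0014]  mean=-0.1069  Neff=10.7363  idx=[0, 1, 2, 3, 4, 4, 5, 6, 7, 7, 8, 9, 10]
step 3: w=[0.2243, 0.2119, 0.0556, 0.0556, 0.0556, 0.0556, 0.0556, 0.0477, 0.0477, 0.0477, 0.0477, 0.0477, 0.0477]  mean=-0.4437  Neff=8.0463  idx=[0, 0, 1, 1, 1, 2, 3, 5, 6, 8, 9, 11, 12]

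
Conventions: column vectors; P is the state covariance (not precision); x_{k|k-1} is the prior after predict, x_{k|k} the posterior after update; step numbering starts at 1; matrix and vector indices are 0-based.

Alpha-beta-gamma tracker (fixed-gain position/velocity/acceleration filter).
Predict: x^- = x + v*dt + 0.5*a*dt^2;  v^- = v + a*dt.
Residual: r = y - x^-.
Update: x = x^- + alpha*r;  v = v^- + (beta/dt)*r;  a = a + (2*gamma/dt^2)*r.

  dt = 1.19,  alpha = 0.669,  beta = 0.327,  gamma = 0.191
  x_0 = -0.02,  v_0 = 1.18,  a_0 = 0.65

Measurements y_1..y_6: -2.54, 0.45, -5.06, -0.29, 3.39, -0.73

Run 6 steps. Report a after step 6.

a_post = 1.1613

step 1: x_pred=1.8444  r=-4.3844  x^+=-1.0888  v^+=0.7487  a^+=-0.5327
step 2: x_pred=-0.5750  r=1.0250  x^+=0.1107  v^+=0.3964  a^+=-0.2562
step 3: x_pred=0.4010  r=-5.4610  x^+=-3.2524  v^+=-1.4091  a^+=-1.7294
step 4: x_pred=-6.1537  r=5.8637  x^+=-2.2309  v^+=-1.8558  a^+=-0.1476
step 5: x_pred=-4.5438  r=7.9338  x^+=0.7639  v^+=0.1487  a^+=1.9926
step 6: x_pred=2.3517  r=-3.0817  x^+=0.2900  v^+=1.6730  a^+=1.1613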